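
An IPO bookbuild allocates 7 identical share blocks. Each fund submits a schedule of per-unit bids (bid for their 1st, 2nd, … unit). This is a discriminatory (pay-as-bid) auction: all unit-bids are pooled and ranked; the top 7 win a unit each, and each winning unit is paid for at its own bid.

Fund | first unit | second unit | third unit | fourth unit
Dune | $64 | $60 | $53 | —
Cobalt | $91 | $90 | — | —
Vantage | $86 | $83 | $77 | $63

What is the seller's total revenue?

Total revenue: $554

Merging the schedules and taking the best 7: 91 (Cobalt-1), 90 (Cobalt-2), 86 (Vantage-1), 83 (Vantage-2), 77 (Vantage-3), 64 (Dune-1), 63 (Vantage-4)
Next rejected bid: $60 (not a price — pay-as-bid).
Each winning unit pays its own bid.
Revenue = 91 + 90 + 86 + 83 + 77 + 64 + 63 = $554.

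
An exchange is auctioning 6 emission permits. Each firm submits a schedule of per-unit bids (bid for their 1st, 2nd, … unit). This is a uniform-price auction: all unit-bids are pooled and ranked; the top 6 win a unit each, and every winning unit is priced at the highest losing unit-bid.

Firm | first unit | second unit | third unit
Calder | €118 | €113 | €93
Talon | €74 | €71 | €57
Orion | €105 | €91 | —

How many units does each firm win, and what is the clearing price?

Calder 3, Orion 2, Talon 1; clearing price €71

All unit-bids, highest first — top 6: 118 (Calder-1), 113 (Calder-2), 105 (Orion-1), 93 (Calder-3), 91 (Orion-2), 74 (Talon-1)
The (k+1)-th unit-bid is €71.
Allocation: Calder 3, Orion 2, Talon 1.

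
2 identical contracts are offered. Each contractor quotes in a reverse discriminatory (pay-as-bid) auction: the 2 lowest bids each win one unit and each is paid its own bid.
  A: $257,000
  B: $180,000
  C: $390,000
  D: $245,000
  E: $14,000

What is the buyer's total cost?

Total cost: $194,000

Sorting: 14,000 (E), 180,000 (B), 245,000 (D), 257,000 (A), …
The 2 lowest are E, B.
Total cost = 14,000 + 180,000 = $194,000.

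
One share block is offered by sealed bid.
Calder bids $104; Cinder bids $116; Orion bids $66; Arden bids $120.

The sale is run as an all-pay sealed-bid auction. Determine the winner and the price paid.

Arden pays $120

Bids in order: 120 (Arden) > 116 (Cinder) > 104 (Calder) > 66 (Orion)
Arden wins with the top bid; all bids are sunk regardless.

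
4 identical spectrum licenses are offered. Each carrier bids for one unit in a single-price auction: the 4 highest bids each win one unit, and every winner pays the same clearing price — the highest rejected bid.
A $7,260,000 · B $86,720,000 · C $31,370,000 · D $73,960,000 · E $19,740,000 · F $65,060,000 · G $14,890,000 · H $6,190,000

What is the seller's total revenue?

Sorting: 86,720,000 (B), 73,960,000 (D), 65,060,000 (F), 31,370,000 (C), 19,740,000 (E), 14,890,000 (G), …
The 4 highest are B, D, F, C.
First losing bid is E's $19,740,000, which sets the uniform price.
Total revenue = 4 × $19,740,000 = $78,960,000.

Total revenue: $78,960,000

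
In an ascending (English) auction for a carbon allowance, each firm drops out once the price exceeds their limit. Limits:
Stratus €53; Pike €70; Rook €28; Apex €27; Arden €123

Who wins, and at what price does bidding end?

Arden wins at €70

Limits ranked: 123 (Arden) > 70 (Pike) > 53 (Stratus) > 28 (Rook) > 27 (Apex)
Once the price passes €70, only Arden is left; the hammer falls at Pike's limit of €70.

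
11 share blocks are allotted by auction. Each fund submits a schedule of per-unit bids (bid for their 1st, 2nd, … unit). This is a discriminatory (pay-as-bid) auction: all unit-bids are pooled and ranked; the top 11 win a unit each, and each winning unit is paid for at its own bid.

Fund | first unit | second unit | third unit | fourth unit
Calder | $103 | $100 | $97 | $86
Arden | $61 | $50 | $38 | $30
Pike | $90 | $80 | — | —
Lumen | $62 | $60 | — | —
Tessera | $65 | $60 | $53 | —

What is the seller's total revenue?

Merging the schedules and taking the best 11: 103 (Calder-1), 100 (Calder-2), 97 (Calder-3), 90 (Pike-1), 86 (Calder-4), 80 (Pike-2), 65 (Tessera-1), 62 (Lumen-1), 61 (Arden-1), 60 (Lumen-2), 60 (Tessera-2)
Next rejected bid: $53 (not a price — pay-as-bid).
Each winning unit pays its own bid.
Revenue = 103 + 100 + 97 + 90 + 86 + 80 + 65 + 62 + 61 + 60 + 60 = $864.

Total revenue: $864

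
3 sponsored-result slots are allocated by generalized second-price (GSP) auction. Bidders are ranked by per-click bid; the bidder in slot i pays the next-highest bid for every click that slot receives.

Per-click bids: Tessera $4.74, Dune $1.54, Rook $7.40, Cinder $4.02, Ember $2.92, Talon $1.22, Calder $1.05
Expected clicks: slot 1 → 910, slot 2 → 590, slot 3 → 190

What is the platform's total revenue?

Per-click bids in order: $7.40 (Rook) > $4.74 (Tessera) > $4.02 (Cinder) > $2.92 (Ember) > …
Slot 1: Rook pays $4.74 × 910 = $4313.40
Slot 2: Tessera pays $4.02 × 590 = $2371.80
Slot 3: Cinder pays $2.92 × 190 = $554.80
Total = $7240.00

Total revenue: $7240.00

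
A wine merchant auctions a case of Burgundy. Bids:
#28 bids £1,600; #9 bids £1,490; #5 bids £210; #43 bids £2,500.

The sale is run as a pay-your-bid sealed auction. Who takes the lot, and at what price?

Pay-your-bid sealed auction: the highest bidder wins and pays their own bid.
Sorting bids: 2,500 (#43) > 1,600 (#28) > 1,490 (#9) > 210 (#5)
First-price: #43 pays what they bid, £2,500.

#43 pays £2,500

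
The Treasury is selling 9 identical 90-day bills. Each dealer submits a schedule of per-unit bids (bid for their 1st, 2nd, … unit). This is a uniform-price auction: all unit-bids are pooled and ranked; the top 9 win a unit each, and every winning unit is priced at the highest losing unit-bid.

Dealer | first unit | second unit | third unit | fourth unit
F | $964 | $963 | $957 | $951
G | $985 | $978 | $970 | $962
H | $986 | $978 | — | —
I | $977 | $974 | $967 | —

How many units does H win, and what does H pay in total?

H: 2 units, pays $1,926

Pooled unit-bids ranked (top 9): 986 (H-1), 985 (G-1), 978 (G-2), 978 (H-2), 977 (I-1), 974 (I-2), 970 (G-3), 967 (I-3), 964 (F-1)
The (k+1)-th unit-bid is $963.
H wins 2 unit(s) at $963 each.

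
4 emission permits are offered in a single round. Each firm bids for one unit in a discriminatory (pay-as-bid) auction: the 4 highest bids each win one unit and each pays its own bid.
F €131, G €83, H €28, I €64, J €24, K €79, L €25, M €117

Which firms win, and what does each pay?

F €131, M €117, G €83, K €79

Bids ranked high→low: 131 (F), 117 (M), 83 (G), 79 (K), 64 (I), 28 (H), …
Top 4: F, M, G, K.
Each winner pays its own bid: F €131, M €117, G €83, K €79.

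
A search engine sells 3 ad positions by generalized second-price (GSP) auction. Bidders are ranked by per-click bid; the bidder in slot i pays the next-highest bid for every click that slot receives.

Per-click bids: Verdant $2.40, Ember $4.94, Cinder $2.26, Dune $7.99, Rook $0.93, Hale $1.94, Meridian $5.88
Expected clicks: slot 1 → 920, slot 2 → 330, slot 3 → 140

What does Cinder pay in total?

Cinder pays $0.00

Ranked by bid: $7.99 (Dune) > $5.88 (Meridian) > $4.94 (Ember) > $2.40 (Verdant) > …
Cinder ranks below slot 3 → no slot, pays nothing.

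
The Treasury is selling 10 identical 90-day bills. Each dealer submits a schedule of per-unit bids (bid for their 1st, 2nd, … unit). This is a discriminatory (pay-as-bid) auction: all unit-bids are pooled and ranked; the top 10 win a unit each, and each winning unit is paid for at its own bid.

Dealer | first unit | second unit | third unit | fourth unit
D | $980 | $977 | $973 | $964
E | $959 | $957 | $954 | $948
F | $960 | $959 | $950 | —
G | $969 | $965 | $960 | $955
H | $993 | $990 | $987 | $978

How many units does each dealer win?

D 4, G 2, H 4

Pooled unit-bids ranked (top 10): 993 (H-1), 990 (H-2), 987 (H-3), 980 (D-1), 978 (H-4), 977 (D-2), 973 (D-3), 969 (G-1), 965 (G-2), 964 (D-4)
Next rejected bid: $960 (not a price — pay-as-bid).
Allocation: D 4, G 2, H 4.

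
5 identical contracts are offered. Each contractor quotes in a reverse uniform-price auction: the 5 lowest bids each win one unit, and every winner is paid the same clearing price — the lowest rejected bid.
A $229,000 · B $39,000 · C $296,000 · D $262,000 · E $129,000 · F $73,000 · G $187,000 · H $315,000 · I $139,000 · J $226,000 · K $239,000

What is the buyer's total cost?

Total cost: $1,130,000

Sorting: 39,000 (B), 73,000 (F), 129,000 (E), 139,000 (I), 187,000 (G), 226,000 (J), 229,000 (A), …
Lowest 5: B, F, E, I, G.
Lowest unsuccessful bid: $226,000 → clearing price.
Total cost = 5 × $226,000 = $1,130,000.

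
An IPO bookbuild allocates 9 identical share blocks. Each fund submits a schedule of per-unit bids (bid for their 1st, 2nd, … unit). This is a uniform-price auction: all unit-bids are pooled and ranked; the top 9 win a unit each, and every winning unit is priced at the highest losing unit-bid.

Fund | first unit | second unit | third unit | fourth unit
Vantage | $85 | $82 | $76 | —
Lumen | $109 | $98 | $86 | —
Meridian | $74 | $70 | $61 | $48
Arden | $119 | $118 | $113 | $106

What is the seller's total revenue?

Pooled unit-bids ranked (top 9): 119 (Arden-1), 118 (Arden-2), 113 (Arden-3), 109 (Lumen-1), 106 (Arden-4), 98 (Lumen-2), 86 (Lumen-3), 85 (Vantage-1), 82 (Vantage-2)
First bid not allocated: $76.
Allocation: Arden 4, Lumen 3, Vantage 2. Every unit priced at $76.
Revenue = 9 × 76 = $684.

Total revenue: $684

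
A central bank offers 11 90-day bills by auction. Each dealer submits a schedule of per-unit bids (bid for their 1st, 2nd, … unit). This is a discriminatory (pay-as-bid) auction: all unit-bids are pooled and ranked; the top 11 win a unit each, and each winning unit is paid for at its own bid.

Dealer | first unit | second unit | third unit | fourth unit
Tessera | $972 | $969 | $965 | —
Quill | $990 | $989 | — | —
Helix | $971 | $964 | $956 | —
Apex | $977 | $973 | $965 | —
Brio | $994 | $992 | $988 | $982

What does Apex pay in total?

All unit-bids, highest first — top 11: 994 (Brio-1), 992 (Brio-2), 990 (Quill-1), 989 (Quill-2), 988 (Brio-3), 982 (Brio-4), 977 (Apex-1), 973 (Apex-2), 972 (Tessera-1), 971 (Helix-1), 969 (Tessera-2)
Next rejected bid: $965 (not a price — pay-as-bid).
Apex's winning unit-bids: 977 + 973 = $1,950.

Apex pays $1,950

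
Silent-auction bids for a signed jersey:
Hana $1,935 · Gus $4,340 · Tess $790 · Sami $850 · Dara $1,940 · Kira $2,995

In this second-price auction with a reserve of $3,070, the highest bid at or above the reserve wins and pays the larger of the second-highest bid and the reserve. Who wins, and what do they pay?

Gus pays $3,070

Bids in order: 4,340 (Gus) > 2,995 (Kira) > 1,940 (Dara) > 1,935 (Hana) > 850 (Sami) > 790 (Tess)
Highest eligible bid: Gus at $4,340.
max(second-highest $2,995, reserve $3,070) = $3,070.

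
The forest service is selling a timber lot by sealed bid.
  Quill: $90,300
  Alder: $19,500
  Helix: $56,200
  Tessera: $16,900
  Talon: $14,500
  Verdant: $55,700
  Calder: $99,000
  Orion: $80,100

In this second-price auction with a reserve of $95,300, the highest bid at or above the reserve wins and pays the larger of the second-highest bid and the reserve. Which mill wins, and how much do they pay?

Calder pays $95,300

Second-price auction with a reserve of $95,300: the highest bid at or above the reserve wins and pays the larger of the second-highest bid and the reserve.
Bids ranked: 99,000 (Calder) > 90,300 (Quill) > 80,100 (Orion) > 56,200 (Helix) > 55,700 (Verdant) > 19,500 (Alder) > …
Highest eligible bid: Calder at $99,000.
Second-highest bid $90,300 is below the reserve $95,300, so the reserve binds → payment $95,300.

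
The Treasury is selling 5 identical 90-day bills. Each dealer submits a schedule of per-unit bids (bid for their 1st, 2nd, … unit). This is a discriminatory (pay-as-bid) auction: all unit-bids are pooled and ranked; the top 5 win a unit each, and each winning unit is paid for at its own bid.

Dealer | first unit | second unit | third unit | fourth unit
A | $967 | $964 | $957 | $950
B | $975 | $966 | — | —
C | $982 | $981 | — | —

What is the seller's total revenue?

Merging the schedules and taking the best 5: 982 (C-1), 981 (C-2), 975 (B-1), 967 (A-1), 966 (B-2)
Next rejected bid: $964 (not a price — pay-as-bid).
Each winning unit pays its own bid.
Revenue = 982 + 981 + 975 + 967 + 966 = $4,871.

Total revenue: $4,871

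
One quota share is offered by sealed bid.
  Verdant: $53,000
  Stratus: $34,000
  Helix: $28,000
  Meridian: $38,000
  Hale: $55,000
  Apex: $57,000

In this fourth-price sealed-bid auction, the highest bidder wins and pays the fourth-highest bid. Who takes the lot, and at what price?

Apex pays $38,000

Rule: the highest bidder wins and pays the fourth-highest bid.
Bids in order: 57,000 (Apex) > 55,000 (Hale) > 53,000 (Verdant) > 38,000 (Meridian) > 34,000 (Stratus) > 28,000 (Helix)
Apex is highest; pays the fourth-highest bid, $38,000.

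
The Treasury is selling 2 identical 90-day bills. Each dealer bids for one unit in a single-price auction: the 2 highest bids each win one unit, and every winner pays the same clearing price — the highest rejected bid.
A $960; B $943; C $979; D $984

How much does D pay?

D pays $960

Bids ranked high→low: 984 (D), 979 (C), 960 (A), 943 (B)
Winners (2 units): D, C.
First losing bid is A's $960, which sets the uniform price.
D wins → pays $960.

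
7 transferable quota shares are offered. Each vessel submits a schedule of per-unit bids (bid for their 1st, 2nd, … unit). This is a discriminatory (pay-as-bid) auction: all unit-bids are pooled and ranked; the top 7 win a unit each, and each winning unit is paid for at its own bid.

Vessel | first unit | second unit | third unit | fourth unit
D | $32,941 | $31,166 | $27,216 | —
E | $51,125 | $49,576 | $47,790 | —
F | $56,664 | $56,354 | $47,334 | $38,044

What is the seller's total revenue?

Total revenue: $346,887

Pooled unit-bids ranked (top 7): 56,664 (F-1), 56,354 (F-2), 51,125 (E-1), 49,576 (E-2), 47,790 (E-3), 47,334 (F-3), 38,044 (F-4)
Next rejected bid: $32,941 (not a price — pay-as-bid).
Each winning unit pays its own bid.
Revenue = 56,664 + 56,354 + 51,125 + 49,576 + 47,790 + 47,334 + 38,044 = $346,887.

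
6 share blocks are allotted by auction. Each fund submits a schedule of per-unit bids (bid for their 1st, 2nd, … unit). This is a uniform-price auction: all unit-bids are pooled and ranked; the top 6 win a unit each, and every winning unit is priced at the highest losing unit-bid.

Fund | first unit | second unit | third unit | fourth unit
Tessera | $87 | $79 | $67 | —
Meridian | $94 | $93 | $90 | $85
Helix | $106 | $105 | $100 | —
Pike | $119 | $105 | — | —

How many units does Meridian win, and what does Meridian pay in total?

Merging the schedules and taking the best 6: 119 (Pike-1), 106 (Helix-1), 105 (Helix-2), 105 (Pike-2), 100 (Helix-3), 94 (Meridian-1)
The (k+1)-th unit-bid is $93.
Meridian wins 1 unit(s) at $93 each.

Meridian: 1 unit, pays $93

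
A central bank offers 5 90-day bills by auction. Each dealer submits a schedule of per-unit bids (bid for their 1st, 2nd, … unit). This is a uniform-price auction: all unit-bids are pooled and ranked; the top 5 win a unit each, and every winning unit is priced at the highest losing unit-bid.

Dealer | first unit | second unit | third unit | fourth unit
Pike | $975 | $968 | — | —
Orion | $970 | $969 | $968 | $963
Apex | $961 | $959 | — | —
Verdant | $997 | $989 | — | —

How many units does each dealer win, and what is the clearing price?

All unit-bids, highest first — top 5: 997 (Verdant-1), 989 (Verdant-2), 975 (Pike-1), 970 (Orion-1), 969 (Orion-2)
The (k+1)-th unit-bid is $968.
Allocation: Orion 2, Pike 1, Verdant 2.

Orion 2, Pike 1, Verdant 2; clearing price $968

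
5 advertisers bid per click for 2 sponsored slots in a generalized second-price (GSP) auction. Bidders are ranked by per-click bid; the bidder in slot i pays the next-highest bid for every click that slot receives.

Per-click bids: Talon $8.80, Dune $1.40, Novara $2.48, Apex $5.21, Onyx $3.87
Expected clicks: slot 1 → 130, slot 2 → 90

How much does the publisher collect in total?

Sorting advertisers: $8.80 (Talon) > $5.21 (Apex) > $3.87 (Onyx) > …
Slot 1: Talon pays $5.21 × 130 = $677.30
Slot 2: Apex pays $3.87 × 90 = $348.30
Total = $1025.60

Total revenue: $1025.60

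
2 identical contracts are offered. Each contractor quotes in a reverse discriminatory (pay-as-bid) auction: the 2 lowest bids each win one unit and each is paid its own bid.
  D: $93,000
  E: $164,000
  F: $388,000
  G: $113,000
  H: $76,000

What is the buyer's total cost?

Sorting: 76,000 (H), 93,000 (D), 113,000 (G), 164,000 (E), …
Lowest 2: H, D.
Total cost = 76,000 + 93,000 = $169,000.

Total cost: $169,000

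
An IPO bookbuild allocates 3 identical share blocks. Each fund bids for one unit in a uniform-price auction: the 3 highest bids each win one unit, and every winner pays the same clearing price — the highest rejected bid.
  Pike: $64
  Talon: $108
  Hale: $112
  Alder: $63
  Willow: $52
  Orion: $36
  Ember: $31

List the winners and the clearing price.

Ordering the bids: 112 (Hale), 108 (Talon), 64 (Pike), 63 (Alder), 52 (Willow), …
The 3 highest are Hale, Talon, Pike.
Clearing price = highest rejected bid = $63.

Hale, Talon, Pike; each pays $63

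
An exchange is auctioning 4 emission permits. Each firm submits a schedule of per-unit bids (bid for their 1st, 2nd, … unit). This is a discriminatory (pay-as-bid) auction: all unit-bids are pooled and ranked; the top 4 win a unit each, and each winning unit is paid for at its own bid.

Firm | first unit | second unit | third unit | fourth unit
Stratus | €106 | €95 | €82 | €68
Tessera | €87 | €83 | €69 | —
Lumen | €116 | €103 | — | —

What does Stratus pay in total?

Stratus pays €201

Pooled unit-bids ranked (top 4): 116 (Lumen-1), 106 (Stratus-1), 103 (Lumen-2), 95 (Stratus-2)
Next rejected bid: €87 (not a price — pay-as-bid).
Stratus's winning unit-bids: 106 + 95 = €201.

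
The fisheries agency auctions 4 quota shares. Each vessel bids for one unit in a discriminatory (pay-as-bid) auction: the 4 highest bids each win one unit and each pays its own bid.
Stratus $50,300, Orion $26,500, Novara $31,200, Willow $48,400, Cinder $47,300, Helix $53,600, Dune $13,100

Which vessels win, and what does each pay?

Helix $53,600, Stratus $50,300, Willow $48,400, Cinder $47,300

Bids ranked high→low: 53,600 (Helix), 50,300 (Stratus), 48,400 (Willow), 47,300 (Cinder), 31,200 (Novara), 26,500 (Orion), …
Top 4: Helix, Stratus, Willow, Cinder.
Each winner pays its own bid: Helix $53,600, Stratus $50,300, Willow $48,400, Cinder $47,300.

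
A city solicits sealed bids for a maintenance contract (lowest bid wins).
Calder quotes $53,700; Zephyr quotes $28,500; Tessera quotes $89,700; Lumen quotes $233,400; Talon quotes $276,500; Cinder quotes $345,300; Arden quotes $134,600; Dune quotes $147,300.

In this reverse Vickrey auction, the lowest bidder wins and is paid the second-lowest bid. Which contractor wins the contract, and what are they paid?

Zephyr is paid $53,700

Bids ranked: 28,500 (Zephyr) < 53,700 (Calder) < 89,700 (Tessera) < 134,600 (Arden) < 147,300 (Dune) < 233,400 (Lumen) < …
Zephyr is lowest; is paid the second-lowest bid, $53,700.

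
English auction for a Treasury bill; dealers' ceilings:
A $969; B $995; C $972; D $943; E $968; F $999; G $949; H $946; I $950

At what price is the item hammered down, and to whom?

F wins at $995

Open ascending-bid auction: the price rises until one bidder remains; the winner pays the price at which the last rival dropped out.
Limits in order: 999 (F) > 995 (B) > 972 (C) > 969 (A) > 968 (E) > 950 (I) > …
Once the price passes $995, only F is left; the hammer falls at B's limit of $995.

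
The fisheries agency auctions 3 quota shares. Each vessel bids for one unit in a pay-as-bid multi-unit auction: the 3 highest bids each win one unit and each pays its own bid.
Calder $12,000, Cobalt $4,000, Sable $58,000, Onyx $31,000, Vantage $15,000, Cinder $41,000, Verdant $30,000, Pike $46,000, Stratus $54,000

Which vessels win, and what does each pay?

Sable $58,000, Stratus $54,000, Pike $46,000

Bids ranked high→low: 58,000 (Sable), 54,000 (Stratus), 46,000 (Pike), 41,000 (Cinder), 31,000 (Onyx), …
The 3 highest are Sable, Stratus, Pike.
Each winner pays its own bid: Sable $58,000, Stratus $54,000, Pike $46,000.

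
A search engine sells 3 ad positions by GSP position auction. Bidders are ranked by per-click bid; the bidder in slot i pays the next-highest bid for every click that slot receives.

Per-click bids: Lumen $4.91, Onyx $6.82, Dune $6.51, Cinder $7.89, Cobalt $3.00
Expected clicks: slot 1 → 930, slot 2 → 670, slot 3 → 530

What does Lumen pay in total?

Ranked by bid: $7.89 (Cinder) > $6.82 (Onyx) > $6.51 (Dune) > $4.91 (Lumen) > …
Lumen ranks below slot 3 → no slot, pays nothing.

Lumen pays $0.00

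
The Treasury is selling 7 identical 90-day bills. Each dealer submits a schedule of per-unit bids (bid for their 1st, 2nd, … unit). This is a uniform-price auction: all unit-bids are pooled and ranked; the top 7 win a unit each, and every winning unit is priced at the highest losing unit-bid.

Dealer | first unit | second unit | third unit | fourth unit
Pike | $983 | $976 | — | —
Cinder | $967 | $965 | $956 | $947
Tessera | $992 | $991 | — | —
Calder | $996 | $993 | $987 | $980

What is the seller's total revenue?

Total revenue: $6,832

Pooled unit-bids ranked (top 7): 996 (Calder-1), 993 (Calder-2), 992 (Tessera-1), 991 (Tessera-2), 987 (Calder-3), 983 (Pike-1), 980 (Calder-4)
Highest rejected unit-bid = $976.
Allocation: Calder 4, Pike 1, Tessera 2. Every unit priced at $976.
Revenue = 7 × 976 = $6,832.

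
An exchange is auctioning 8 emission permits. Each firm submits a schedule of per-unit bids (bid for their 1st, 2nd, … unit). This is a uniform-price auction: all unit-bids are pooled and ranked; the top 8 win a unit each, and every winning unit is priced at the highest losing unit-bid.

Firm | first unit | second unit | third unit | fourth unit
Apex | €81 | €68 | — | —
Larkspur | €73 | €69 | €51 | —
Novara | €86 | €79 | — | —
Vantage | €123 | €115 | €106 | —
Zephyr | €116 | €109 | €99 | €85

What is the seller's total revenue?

Total revenue: €648

Pooled unit-bids ranked (top 8): 123 (Vantage-1), 116 (Zephyr-1), 115 (Vantage-2), 109 (Zephyr-2), 106 (Vantage-3), 99 (Zephyr-3), 86 (Novara-1), 85 (Zephyr-4)
Highest rejected unit-bid = €81.
Allocation: Novara 1, Vantage 3, Zephyr 4. Every unit priced at €81.
Revenue = 8 × 81 = €648.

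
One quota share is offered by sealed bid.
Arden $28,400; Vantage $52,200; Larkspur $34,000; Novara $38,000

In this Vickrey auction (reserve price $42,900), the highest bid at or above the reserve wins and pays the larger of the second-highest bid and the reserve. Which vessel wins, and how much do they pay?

Vantage pays $42,900

Bids ranked: 52,200 (Vantage) > 38,000 (Novara) > 34,000 (Larkspur) > 28,400 (Arden)
Highest eligible bid: Vantage at $52,200.
max(second-highest $38,000, reserve $42,900) = $42,900.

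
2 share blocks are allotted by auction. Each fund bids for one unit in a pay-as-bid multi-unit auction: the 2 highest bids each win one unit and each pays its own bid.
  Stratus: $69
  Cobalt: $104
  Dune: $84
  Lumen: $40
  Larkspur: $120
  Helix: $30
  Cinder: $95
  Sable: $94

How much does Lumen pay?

Lumen pays $0

Sorting: 120 (Larkspur), 104 (Cobalt), 95 (Cinder), 94 (Sable), …
The 2 highest are Larkspur, Cobalt.
Lumen does not win → $0.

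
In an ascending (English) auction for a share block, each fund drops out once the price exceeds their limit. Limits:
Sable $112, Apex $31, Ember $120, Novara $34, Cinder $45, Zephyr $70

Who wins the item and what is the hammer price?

Rule: the price rises until one bidder remains; the winner pays the price at which the last rival dropped out.
Limits in order: 120 (Ember) > 112 (Sable) > 70 (Zephyr) > 45 (Cinder) > 34 (Novara) > 31 (Apex)
Once the price passes $112, only Ember is left; the hammer falls at Sable's limit of $112.

Ember wins at $112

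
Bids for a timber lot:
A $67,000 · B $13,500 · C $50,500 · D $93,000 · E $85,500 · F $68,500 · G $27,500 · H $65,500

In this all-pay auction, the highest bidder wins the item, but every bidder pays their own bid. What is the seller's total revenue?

Rule: the highest bidder wins the item, but every bidder pays their own bid.
Bids ranked: 93,000 (D) > 85,500 (E) > 68,500 (F) > 67,000 (A) > 65,500 (H) > 50,500 (C) > …
Every bidder forfeits their bid regardless of winning.
Revenue = 67,000 + 13,500 + 50,500 + 93,000 + 85,500 + 68,500 + 27,500 + 65,500 = $471,000.

Total revenue: $471,000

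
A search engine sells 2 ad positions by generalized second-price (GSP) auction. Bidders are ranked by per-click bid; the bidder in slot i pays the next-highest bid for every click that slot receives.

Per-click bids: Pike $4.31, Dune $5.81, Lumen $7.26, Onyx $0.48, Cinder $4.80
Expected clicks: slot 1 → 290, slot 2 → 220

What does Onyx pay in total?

Sorting advertisers: $7.26 (Lumen) > $5.81 (Dune) > $4.80 (Cinder) > …
Onyx ranks below slot 2 → no slot, pays nothing.

Onyx pays $0.00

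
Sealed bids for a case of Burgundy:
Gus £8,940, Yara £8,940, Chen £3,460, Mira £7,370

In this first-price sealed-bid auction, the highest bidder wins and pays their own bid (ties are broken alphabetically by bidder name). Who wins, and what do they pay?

Gus pays £8,940

Rule: the highest bidder wins and pays their own bid.
Sorting bids: 8,940 (Gus) > 8,940 (Yara) > 7,370 (Mira) > 3,460 (Chen)
Tie at £8,940 → Gus wins by tie-break.
Gus has the highest bid and pays exactly that: £8,940.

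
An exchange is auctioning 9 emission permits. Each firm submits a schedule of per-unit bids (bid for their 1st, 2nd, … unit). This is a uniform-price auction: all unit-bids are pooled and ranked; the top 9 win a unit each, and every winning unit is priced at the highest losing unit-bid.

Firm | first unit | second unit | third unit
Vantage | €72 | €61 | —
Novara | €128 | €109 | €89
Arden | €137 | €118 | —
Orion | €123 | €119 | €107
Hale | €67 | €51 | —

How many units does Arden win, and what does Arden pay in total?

Pooled unit-bids ranked (top 9): 137 (Arden-1), 128 (Novara-1), 123 (Orion-1), 119 (Orion-2), 118 (Arden-2), 109 (Novara-2), 107 (Orion-3), 89 (Novara-3), 72 (Vantage-1)
First bid not allocated: €67.
Arden wins 2 unit(s) at €67 each.

Arden: 2 units, pays €134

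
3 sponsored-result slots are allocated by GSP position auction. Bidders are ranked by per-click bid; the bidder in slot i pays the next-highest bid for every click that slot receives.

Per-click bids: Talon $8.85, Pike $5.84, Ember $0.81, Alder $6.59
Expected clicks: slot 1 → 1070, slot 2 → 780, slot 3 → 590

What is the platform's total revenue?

Per-click bids in order: $8.85 (Talon) > $6.59 (Alder) > $5.84 (Pike) > $0.81 (Ember)
Slot 1: Talon pays $6.59 × 1070 = $7051.30
Slot 2: Alder pays $5.84 × 780 = $4555.20
Slot 3: Pike pays $0.81 × 590 = $477.90
Total = $12084.40

Total revenue: $12084.40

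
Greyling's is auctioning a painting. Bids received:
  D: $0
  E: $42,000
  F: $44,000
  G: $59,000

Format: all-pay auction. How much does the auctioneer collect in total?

Bids in order: 59,000 (G) > 44,000 (F) > 42,000 (E) > 0 (D)
G wins with the top bid; all bids are sunk regardless.
Every bidder forfeits their bid regardless of winning.
Revenue = 0 + 42,000 + 44,000 + 59,000 = $145,000.

Total revenue: $145,000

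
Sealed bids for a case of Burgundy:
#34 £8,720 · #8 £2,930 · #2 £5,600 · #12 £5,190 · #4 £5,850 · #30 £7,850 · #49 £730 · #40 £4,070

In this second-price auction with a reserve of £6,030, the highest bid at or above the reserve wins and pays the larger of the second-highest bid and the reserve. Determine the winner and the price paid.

#34 pays £7,850

Second-price auction with a reserve of £6,030: the highest bid at or above the reserve wins and pays the larger of the second-highest bid and the reserve.
Bids in order: 8,720 (#34) > 7,850 (#30) > 5,850 (#4) > 5,600 (#2) > 5,190 (#12) > 4,070 (#40) > …
Highest eligible bid: #34 at £8,720.
max(second-highest £7,850, reserve £6,030) = £7,850; the reserve does not bind.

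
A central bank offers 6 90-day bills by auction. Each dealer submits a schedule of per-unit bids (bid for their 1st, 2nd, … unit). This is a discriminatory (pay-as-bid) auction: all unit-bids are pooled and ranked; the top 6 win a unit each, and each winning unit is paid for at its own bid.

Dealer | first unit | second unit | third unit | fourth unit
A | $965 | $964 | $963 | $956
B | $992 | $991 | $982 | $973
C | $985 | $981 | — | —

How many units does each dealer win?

B 4, C 2

Merging the schedules and taking the best 6: 992 (B-1), 991 (B-2), 985 (C-1), 982 (B-3), 981 (C-2), 973 (B-4)
Next rejected bid: $965 (not a price — pay-as-bid).
Allocation: B 4, C 2.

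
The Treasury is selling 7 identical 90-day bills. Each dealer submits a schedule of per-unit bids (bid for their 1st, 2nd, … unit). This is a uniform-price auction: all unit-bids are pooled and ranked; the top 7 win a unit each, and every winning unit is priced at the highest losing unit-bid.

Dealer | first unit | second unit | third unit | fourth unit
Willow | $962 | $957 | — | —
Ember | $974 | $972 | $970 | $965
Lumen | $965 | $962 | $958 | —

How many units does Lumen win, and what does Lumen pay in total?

All unit-bids, highest first — top 7: 974 (Ember-1), 972 (Ember-2), 970 (Ember-3), 965 (Ember-4), 965 (Lumen-1), 962 (Willow-1), 962 (Lumen-2)
Highest rejected unit-bid = $958.
Lumen wins 2 unit(s) at $958 each.

Lumen: 2 units, pays $1,916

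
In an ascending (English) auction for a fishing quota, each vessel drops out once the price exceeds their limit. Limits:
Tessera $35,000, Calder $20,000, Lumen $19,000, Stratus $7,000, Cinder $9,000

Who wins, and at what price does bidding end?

Tessera wins at $20,000

Limits in order: 35,000 (Tessera) > 20,000 (Calder) > 19,000 (Lumen) > 9,000 (Cinder) > 7,000 (Stratus)
Bidding ends when Calder exits at $20,000; Tessera takes it.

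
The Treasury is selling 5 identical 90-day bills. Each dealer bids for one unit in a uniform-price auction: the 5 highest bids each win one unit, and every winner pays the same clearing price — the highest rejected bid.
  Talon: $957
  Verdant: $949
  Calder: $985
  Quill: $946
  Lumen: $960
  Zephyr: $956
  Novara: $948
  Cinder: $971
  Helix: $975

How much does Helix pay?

Ordering the bids: 985 (Calder), 975 (Helix), 971 (Cinder), 960 (Lumen), 957 (Talon), 956 (Zephyr), 949 (Verdant), …
The 5 highest are Calder, Helix, Cinder, Lumen, Talon.
First losing bid is Zephyr's $956, which sets the uniform price.
Helix wins → pays $956.

Helix pays $956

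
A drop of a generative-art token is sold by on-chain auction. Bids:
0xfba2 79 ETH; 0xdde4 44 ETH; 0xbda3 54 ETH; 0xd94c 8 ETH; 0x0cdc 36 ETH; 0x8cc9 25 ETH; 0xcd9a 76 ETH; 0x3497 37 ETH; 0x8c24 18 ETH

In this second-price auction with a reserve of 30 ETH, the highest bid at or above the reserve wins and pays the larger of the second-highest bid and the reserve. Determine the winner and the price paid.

Second-price auction with a reserve of 30 ETH: the highest bid at or above the reserve wins and pays the larger of the second-highest bid and the reserve.
Bids in order: 79 (0xfba2) > 76 (0xcd9a) > 54 (0xbda3) > 44 (0xdde4) > 37 (0x3497) > 36 (0x0cdc) > …
Highest eligible bid: 0xfba2 at 79 ETH.
Second-highest bid 76 ETH exceeds the reserve 30 ETH → payment 76 ETH.

0xfba2 pays 76 ETH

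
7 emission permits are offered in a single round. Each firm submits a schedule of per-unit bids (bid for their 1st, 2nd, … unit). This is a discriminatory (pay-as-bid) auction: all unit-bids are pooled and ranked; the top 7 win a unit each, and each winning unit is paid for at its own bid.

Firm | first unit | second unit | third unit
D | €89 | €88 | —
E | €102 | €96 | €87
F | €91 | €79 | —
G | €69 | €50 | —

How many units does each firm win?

All unit-bids, highest first — top 7: 102 (E-1), 96 (E-2), 91 (F-1), 89 (D-1), 88 (D-2), 87 (E-3), 79 (F-2)
Next rejected bid: €69 (not a price — pay-as-bid).
Allocation: D 2, E 3, F 2.

D 2, E 3, F 2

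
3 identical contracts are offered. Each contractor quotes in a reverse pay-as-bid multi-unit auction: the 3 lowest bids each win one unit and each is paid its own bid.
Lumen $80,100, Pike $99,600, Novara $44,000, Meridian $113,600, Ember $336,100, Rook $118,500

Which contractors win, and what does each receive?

Novara $44,000, Lumen $80,100, Pike $99,600

Sorting: 44,000 (Novara), 80,100 (Lumen), 99,600 (Pike), 113,600 (Meridian), 118,500 (Rook), …
Winners (3 units): Novara, Lumen, Pike.
Each winner is paid its own bid: Novara $44,000, Lumen $80,100, Pike $99,600.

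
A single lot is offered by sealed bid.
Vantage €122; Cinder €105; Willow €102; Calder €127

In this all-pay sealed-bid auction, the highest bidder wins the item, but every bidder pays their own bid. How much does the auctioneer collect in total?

Sorting bids: 127 (Calder) > 122 (Vantage) > 105 (Cinder) > 102 (Willow)
Calder wins with the top bid; all bids are sunk regardless.
Every bidder forfeits their bid regardless of winning.
Revenue = 122 + 105 + 102 + 127 = €456.

Total revenue: €456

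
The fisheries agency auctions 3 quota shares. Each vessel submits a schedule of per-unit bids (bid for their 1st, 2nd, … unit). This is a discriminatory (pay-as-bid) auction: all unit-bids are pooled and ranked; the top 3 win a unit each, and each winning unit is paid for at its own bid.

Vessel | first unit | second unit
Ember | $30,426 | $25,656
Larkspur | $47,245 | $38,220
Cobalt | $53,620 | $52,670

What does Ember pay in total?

Pooled unit-bids ranked (top 3): 53,620 (Cobalt-1), 52,670 (Cobalt-2), 47,245 (Larkspur-1)
Next rejected bid: $38,220 (not a price — pay-as-bid).
Ember wins no units.

Ember pays $0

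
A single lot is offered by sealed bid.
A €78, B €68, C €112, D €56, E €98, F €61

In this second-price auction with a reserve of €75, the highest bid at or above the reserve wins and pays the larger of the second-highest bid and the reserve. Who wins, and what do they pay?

Bids in order: 112 (C) > 98 (E) > 78 (A) > 68 (B) > 61 (F) > 56 (D)
C has the top bid at or above the reserve (€112).
max(second-highest €98, reserve €75) = €98; the reserve does not bind.

C pays €98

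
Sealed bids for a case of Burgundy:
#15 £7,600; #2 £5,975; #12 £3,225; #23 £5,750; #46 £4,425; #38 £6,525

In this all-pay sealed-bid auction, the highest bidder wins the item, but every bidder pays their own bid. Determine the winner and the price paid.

#15 pays £7,600

Rule: the highest bidder wins the item, but every bidder pays their own bid.
Sorting bids: 7,600 (#15) > 6,525 (#38) > 5,975 (#2) > 5,750 (#23) > 4,425 (#46) > 3,225 (#12)
#15 is highest and takes the item; every bidder forfeits their bid.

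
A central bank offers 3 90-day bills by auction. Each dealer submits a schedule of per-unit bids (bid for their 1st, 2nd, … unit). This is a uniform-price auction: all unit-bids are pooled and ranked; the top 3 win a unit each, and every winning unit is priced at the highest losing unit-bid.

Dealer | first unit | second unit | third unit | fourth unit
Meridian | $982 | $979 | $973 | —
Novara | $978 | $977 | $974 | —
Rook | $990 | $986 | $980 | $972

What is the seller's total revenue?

Merging the schedules and taking the best 3: 990 (Rook-1), 986 (Rook-2), 982 (Meridian-1)
Highest rejected unit-bid = $980.
Allocation: Meridian 1, Rook 2. Every unit priced at $980.
Revenue = 3 × 980 = $2,940.

Total revenue: $2,940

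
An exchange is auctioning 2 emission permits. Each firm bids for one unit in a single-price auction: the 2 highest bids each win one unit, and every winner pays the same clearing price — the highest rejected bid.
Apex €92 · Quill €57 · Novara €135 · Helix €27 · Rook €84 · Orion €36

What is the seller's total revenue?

Sorting: 135 (Novara), 92 (Apex), 84 (Rook), 57 (Quill), …
The 2 highest are Novara, Apex.
Clearing price = highest rejected bid = €84.
Total revenue = 2 × €84 = €168.

Total revenue: €168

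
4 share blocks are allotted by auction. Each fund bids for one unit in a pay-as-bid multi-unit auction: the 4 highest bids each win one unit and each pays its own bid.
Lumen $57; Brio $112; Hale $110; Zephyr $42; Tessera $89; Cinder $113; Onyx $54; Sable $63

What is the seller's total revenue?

Sorting: 113 (Cinder), 112 (Brio), 110 (Hale), 89 (Tessera), 63 (Sable), 57 (Lumen), …
Winners (4 units): Cinder, Brio, Hale, Tessera.
Total revenue = 113 + 112 + 110 + 89 = $424.

Total revenue: $424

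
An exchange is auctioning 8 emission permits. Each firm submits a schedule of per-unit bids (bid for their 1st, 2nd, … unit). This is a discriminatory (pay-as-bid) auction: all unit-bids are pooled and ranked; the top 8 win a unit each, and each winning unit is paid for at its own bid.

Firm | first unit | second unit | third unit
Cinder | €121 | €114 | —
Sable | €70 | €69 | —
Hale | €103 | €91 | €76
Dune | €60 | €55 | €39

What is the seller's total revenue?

Total revenue: €704

Merging the schedules and taking the best 8: 121 (Cinder-1), 114 (Cinder-2), 103 (Hale-1), 91 (Hale-2), 76 (Hale-3), 70 (Sable-1), 69 (Sable-2), 60 (Dune-1)
Next rejected bid: €55 (not a price — pay-as-bid).
Each winning unit pays its own bid.
Revenue = 121 + 114 + 103 + 91 + 76 + 70 + 69 + 60 = €704.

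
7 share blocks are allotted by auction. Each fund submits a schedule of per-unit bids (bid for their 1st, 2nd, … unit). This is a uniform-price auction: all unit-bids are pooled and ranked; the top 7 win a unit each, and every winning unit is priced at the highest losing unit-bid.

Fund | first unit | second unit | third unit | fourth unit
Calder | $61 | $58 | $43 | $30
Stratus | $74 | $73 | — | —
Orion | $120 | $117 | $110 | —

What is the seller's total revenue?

Merging the schedules and taking the best 7: 120 (Orion-1), 117 (Orion-2), 110 (Orion-3), 74 (Stratus-1), 73 (Stratus-2), 61 (Calder-1), 58 (Calder-2)
The (k+1)-th unit-bid is $43.
Allocation: Calder 2, Orion 3, Stratus 2. Every unit priced at $43.
Revenue = 7 × 43 = $301.

Total revenue: $301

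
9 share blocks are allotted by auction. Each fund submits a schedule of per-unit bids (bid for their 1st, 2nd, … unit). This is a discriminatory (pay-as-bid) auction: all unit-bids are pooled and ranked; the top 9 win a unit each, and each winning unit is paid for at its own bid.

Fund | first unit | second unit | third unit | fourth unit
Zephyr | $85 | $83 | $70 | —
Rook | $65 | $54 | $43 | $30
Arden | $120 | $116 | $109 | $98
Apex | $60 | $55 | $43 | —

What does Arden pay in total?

Arden pays $443

Merging the schedules and taking the best 9: 120 (Arden-1), 116 (Arden-2), 109 (Arden-3), 98 (Arden-4), 85 (Zephyr-1), 83 (Zephyr-2), 70 (Zephyr-3), 65 (Rook-1), 60 (Apex-1)
Next rejected bid: $55 (not a price — pay-as-bid).
Arden's winning unit-bids: 120 + 116 + 109 + 98 = $443.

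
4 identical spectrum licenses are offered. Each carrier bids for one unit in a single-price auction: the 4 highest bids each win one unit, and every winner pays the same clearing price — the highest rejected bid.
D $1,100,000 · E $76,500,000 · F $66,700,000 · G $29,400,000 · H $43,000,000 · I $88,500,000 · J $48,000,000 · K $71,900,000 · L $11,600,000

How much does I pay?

Sorting: 88,500,000 (I), 76,500,000 (E), 71,900,000 (K), 66,700,000 (F), 48,000,000 (J), 43,000,000 (H), …
Top 4: I, E, K, F.
Highest unsuccessful bid: $48,000,000 → clearing price.
I wins → pays $48,000,000.

I pays $48,000,000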